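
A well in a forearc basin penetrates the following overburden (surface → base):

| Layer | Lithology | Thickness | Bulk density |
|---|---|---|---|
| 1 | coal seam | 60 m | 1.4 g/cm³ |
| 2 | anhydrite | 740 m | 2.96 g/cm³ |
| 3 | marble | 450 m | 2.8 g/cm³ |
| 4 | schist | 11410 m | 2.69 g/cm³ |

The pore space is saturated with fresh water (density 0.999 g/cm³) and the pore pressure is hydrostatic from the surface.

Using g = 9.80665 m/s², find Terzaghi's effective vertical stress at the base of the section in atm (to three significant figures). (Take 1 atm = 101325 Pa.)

2090 atm

Overburden (lithostatic) stress σ_v:
coal seam: 1400 kg/m³ × 9.80665 m/s² × 60 m = 8.238×10^5 Pa = 0.8238 MPa
anhydrite: 2960 kg/m³ × 9.80665 m/s² × 740 m = 2.148×10^7 Pa = 21.48 MPa
marble: 2800 kg/m³ × 9.80665 m/s² × 450 m = 1.236×10^7 Pa = 12.36 MPa
schist: 2690 kg/m³ × 9.80665 m/s² × 11410 m = 3.010×10^8 Pa = 301.0 MPa
Total = 0.8238 + 21.48 + 12.36 + 301.0 = 335.66 MPa
Pore pressure P_p = 999 kg/m³ × 9.80665 m/s² × 12660 m = 1.240×10^8 Pa = 124.0 MPa
Effective stress σ' = σ_v − P_p = 335.7 − 124.0 = 211.63 MPa = 2088.6 atm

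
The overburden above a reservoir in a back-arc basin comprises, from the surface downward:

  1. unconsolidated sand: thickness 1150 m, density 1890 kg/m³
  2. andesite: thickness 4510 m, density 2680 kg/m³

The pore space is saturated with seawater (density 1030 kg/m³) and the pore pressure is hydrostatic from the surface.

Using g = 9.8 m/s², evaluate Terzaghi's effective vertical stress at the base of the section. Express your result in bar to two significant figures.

Overburden (lithostatic) stress σ_v:
unconsolidated sand: 1890 kg/m³ × 9.8 m/s² × 1150 m = 2.130×10^7 Pa = 21.30 MPa
andesite: 2680 kg/m³ × 9.8 m/s² × 4510 m = 1.185×10^8 Pa = 118.5 MPa
Total = 21.30 + 118.5 = 139.75 MPa
Pore pressure P_p = 1030 kg/m³ × 9.8 m/s² × 5660 m = 5.713×10^7 Pa = 57.13 MPa
Effective stress σ' = σ_v − P_p = 139.8 − 57.13 = 82.619 MPa = 826.19 bar

830 bar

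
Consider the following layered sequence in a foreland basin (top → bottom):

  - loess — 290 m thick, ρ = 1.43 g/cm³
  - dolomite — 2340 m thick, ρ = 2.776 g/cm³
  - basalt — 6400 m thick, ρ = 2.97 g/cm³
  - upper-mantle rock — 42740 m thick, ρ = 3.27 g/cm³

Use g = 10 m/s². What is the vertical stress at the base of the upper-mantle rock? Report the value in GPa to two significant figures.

loess: 1430 kg/m³ × 10 m/s² × 290 m = 4.147×10^6 Pa = 4.147×10^-3 GPa
dolomite: 2776 kg/m³ × 10 m/s² × 2340 m = 6.496×10^7 Pa = 0.06496 GPa
basalt: 2970 kg/m³ × 10 m/s² × 6400 m = 1.901×10^8 Pa = 0.1901 GPa
upper-mantle rock: 3270 kg/m³ × 10 m/s² × 42740 m = 1.398×10^9 Pa = 1.398 GPa
Total = 4.147×10^-3 + 0.06496 + 0.1901 + 1.398 = 1.6568 GPa

1.7 GPa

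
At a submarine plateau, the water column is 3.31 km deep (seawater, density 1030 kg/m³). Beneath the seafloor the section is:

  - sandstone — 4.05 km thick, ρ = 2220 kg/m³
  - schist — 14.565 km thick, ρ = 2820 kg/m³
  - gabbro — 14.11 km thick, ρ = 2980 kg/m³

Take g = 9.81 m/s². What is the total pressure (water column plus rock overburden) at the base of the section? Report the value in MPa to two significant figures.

940 MPa

seawater: 1030 kg/m³ × 9.81 m/s² × 3310 m = 3.345×10^7 Pa = 33.45 MPa
sandstone: 2220 kg/m³ × 9.81 m/s² × 4050 m = 8.820×10^7 Pa = 88.20 MPa
schist: 2820 kg/m³ × 9.81 m/s² × 14565 m = 4.029×10^8 Pa = 402.9 MPa
gabbro: 2980 kg/m³ × 9.81 m/s² × 14110 m = 4.125×10^8 Pa = 412.5 MPa
Total = 33.45 + 88.20 + 402.9 + 412.5 = 937.06 MPa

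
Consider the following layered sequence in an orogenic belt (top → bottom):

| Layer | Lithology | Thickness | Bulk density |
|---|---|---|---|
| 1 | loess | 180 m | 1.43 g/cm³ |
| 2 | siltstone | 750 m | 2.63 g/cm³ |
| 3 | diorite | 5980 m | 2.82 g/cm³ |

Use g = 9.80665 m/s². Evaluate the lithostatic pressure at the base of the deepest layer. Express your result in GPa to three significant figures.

loess: 1430 kg/m³ × 9.80665 m/s² × 180 m = 2.524×10^6 Pa = 2.524×10^-3 GPa
siltstone: 2630 kg/m³ × 9.80665 m/s² × 750 m = 1.934×10^7 Pa = 0.01934 GPa
diorite: 2820 kg/m³ × 9.80665 m/s² × 5980 m = 1.654×10^8 Pa = 0.1654 GPa
Total = 2.524×10^-3 + 0.01934 + 0.1654 = 0.18724 GPa

0.187 GPa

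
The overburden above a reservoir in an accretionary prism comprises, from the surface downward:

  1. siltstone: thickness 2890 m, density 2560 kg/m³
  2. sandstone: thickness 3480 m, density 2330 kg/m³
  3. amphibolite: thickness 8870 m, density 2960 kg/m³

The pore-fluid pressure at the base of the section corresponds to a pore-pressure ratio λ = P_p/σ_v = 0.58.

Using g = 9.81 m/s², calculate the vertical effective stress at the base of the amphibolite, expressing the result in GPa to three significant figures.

Overburden (lithostatic) stress σ_v:
siltstone: 2560 kg/m³ × 9.81 m/s² × 2890 m = 7.258×10^7 Pa = 72.58 MPa
sandstone: 2330 kg/m³ × 9.81 m/s² × 3480 m = 7.954×10^7 Pa = 79.54 MPa
amphibolite: 2960 kg/m³ × 9.81 m/s² × 8870 m = 2.576×10^8 Pa = 257.6 MPa
Total = 72.58 + 79.54 + 257.6 = 409.69 MPa
Pore pressure P_p = λ·σ_v = 0.58 × 409.7 MPa = 237.6 MPa
Effective stress σ' = σ_v − P_p = 409.7 − 237.6 = 172.07 MPa = 0.17207 GPa

0.172 GPa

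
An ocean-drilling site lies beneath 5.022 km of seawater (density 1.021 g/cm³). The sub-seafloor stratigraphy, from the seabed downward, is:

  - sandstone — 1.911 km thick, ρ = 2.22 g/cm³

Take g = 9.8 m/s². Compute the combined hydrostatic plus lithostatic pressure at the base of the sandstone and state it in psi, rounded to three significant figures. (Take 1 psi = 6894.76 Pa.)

13300 psi

seawater: 1021 kg/m³ × 9.8 m/s² × 5022 m = 5.025×10^7 Pa = 7288 psi
sandstone: 2220 kg/m³ × 9.8 m/s² × 1911 m = 4.158×10^7 Pa = 6030 psi
Total = 7288 + 6030 = 13318 psi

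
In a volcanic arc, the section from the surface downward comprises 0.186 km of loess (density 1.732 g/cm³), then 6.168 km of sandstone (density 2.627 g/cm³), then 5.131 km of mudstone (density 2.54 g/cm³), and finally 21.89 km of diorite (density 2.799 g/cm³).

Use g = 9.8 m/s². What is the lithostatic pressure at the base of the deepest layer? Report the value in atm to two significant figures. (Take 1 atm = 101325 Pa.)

8800 atm

loess: 1732 kg/m³ × 9.8 m/s² × 186 m = 3.157×10^6 Pa = 31.16 atm
sandstone: 2627 kg/m³ × 9.8 m/s² × 6168 m = 1.588×10^8 Pa = 1567 atm
mudstone: 2540 kg/m³ × 9.8 m/s² × 5131 m = 1.277×10^8 Pa = 1261 atm
diorite: 2799 kg/m³ × 9.8 m/s² × 21890 m = 6.004×10^8 Pa = 5926 atm
Total = 31.16 + 1567 + 1261 + 5926 = 8784.8 atm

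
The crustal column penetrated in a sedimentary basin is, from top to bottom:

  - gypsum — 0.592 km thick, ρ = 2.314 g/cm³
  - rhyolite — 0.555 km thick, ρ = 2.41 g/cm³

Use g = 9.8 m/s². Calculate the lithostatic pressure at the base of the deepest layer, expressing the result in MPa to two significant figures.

gypsum: 2314 kg/m³ × 9.8 m/s² × 592 m = 1.342×10^7 Pa = 13.42 MPa
rhyolite: 2410 kg/m³ × 9.8 m/s² × 555 m = 1.311×10^7 Pa = 13.11 MPa
Total = 13.42 + 13.11 = 26.533 MPa

27 MPa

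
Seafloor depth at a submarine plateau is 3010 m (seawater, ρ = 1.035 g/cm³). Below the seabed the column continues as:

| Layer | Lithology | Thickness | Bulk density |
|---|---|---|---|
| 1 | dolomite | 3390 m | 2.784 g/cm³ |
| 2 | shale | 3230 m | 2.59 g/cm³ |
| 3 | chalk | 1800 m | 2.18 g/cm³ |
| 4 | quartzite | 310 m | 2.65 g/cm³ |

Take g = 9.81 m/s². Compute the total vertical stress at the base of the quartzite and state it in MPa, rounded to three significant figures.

252 MPa

seawater: 1035 kg/m³ × 9.81 m/s² × 3010 m = 3.056×10^7 Pa = 30.56 MPa
dolomite: 2784 kg/m³ × 9.81 m/s² × 3390 m = 9.258×10^7 Pa = 92.58 MPa
shale: 2590 kg/m³ × 9.81 m/s² × 3230 m = 8.207×10^7 Pa = 82.07 MPa
chalk: 2180 kg/m³ × 9.81 m/s² × 1800 m = 3.849×10^7 Pa = 38.49 MPa
quartzite: 2650 kg/m³ × 9.81 m/s² × 310 m = 8.059×10^6 Pa = 8.059 MPa
Total = 30.56 + 92.58 + 82.07 + 38.49 + 8.059 = 251.77 MPa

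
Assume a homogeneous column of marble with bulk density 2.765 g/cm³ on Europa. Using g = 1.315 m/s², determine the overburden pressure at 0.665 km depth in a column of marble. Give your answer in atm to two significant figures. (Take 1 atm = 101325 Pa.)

marble: 2765 kg/m³ × 1.315 m/s² × 665 m = 2.418×10^6 Pa = 23.86 atm

24 atm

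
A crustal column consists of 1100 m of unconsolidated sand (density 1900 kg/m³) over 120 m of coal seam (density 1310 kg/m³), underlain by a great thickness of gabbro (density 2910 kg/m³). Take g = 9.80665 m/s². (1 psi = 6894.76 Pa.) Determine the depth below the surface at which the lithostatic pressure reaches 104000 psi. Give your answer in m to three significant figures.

25600 m

Pressure at base of upper layers: 1900×9.80665×1100 + 1310×9.80665×120 = 2.204×10^7 Pa = 3196 psi
Remaining pressure to be supplied by gabbro: 7.171×10^8 − 2.204×10^7 = 6.950×10^8 Pa
Additional depth in gabbro = 6.950×10^8 Pa / (2910 kg/m³ × 9.80665 m/s²) = 24355 m
Total depth = 1220 m + 24355 m = 25575 m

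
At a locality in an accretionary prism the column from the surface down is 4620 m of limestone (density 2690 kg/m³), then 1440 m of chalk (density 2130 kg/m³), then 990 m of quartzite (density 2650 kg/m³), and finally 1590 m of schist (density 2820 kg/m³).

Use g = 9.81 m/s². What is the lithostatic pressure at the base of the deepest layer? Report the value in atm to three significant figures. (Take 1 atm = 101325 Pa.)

2190 atm

limestone: 2690 kg/m³ × 9.81 m/s² × 4620 m = 1.219×10^8 Pa = 1203 atm
chalk: 2130 kg/m³ × 9.81 m/s² × 1440 m = 3.009×10^7 Pa = 297.0 atm
quartzite: 2650 kg/m³ × 9.81 m/s² × 990 m = 2.574×10^7 Pa = 254.0 atm
schist: 2820 kg/m³ × 9.81 m/s² × 1590 m = 4.399×10^7 Pa = 434.1 atm
Total = 1203 + 297.0 + 254.0 + 434.1 = 2188.3 atm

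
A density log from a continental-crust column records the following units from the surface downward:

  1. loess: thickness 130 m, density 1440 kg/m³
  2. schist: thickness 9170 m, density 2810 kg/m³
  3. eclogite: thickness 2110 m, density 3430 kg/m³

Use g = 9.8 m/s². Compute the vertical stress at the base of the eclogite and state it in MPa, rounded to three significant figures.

325 MPa

loess: 1440 kg/m³ × 9.8 m/s² × 130 m = 1.835×10^6 Pa = 1.835 MPa
schist: 2810 kg/m³ × 9.8 m/s² × 9170 m = 2.525×10^8 Pa = 252.5 MPa
eclogite: 3430 kg/m³ × 9.8 m/s² × 2110 m = 7.093×10^7 Pa = 70.93 MPa
Total = 1.835 + 252.5 + 70.93 = 325.28 MPa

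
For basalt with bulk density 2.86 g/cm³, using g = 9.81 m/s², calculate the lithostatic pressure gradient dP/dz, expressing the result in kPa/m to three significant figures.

28.1 kPa/m

dP/dz = ρg = 2860 kg/m³ × 9.81 m/s² = 28057 Pa/m
= 28057 Pa/m × (1 kPa/m / 1000.0 Pa/m) = 28.057 kPa/m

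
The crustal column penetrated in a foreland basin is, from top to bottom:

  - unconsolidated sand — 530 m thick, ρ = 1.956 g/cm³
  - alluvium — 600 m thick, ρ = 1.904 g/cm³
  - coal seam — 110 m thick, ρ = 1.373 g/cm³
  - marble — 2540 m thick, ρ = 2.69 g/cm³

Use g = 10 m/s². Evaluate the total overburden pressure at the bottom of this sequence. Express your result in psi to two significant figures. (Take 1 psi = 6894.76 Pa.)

13000 psi

unconsolidated sand: 1956 kg/m³ × 10 m/s² × 530 m = 1.037×10^7 Pa = 1504 psi
alluvium: 1904 kg/m³ × 10 m/s² × 600 m = 1.142×10^7 Pa = 1657 psi
coal seam: 1373 kg/m³ × 10 m/s² × 110 m = 1.510×10^6 Pa = 219.1 psi
marble: 2690 kg/m³ × 10 m/s² × 2540 m = 6.833×10^7 Pa = 9910 psi
Total = 1504 + 1657 + 219.1 + 9910 = 13289 psi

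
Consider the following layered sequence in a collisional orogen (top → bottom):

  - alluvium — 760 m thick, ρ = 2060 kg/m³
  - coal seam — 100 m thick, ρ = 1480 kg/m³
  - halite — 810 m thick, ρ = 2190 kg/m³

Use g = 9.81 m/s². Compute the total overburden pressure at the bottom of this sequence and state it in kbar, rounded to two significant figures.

alluvium: 2060 kg/m³ × 9.81 m/s² × 760 m = 1.536×10^7 Pa = 0.1536 kbar
coal seam: 1480 kg/m³ × 9.81 m/s² × 100 m = 1.452×10^6 Pa = 0.01452 kbar
halite: 2190 kg/m³ × 9.81 m/s² × 810 m = 1.740×10^7 Pa = 0.1740 kbar
Total = 0.1536 + 0.01452 + 0.1740 = 0.34212 kbar

0.34 kbar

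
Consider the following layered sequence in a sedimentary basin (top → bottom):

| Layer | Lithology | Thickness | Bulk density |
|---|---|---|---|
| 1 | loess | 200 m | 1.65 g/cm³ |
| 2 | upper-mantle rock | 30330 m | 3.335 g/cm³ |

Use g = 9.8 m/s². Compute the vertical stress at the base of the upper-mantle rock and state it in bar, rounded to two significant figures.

9900 bar

loess: 1650 kg/m³ × 9.8 m/s² × 200 m = 3.234×10^6 Pa = 32.34 bar
upper-mantle rock: 3335 kg/m³ × 9.8 m/s² × 30330 m = 9.913×10^8 Pa = 9913 bar
Total = 32.34 + 9913 = 9945.1 bar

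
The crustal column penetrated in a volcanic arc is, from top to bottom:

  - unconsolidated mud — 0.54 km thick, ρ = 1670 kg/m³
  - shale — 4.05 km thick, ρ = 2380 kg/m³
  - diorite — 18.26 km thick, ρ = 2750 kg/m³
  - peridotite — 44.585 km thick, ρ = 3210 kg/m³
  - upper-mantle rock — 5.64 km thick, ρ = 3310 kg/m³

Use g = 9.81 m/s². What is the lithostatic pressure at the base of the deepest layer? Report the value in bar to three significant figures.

21800 bar

unconsolidated mud: 1670 kg/m³ × 9.81 m/s² × 540 m = 8.847×10^6 Pa = 88.47 bar
shale: 2380 kg/m³ × 9.81 m/s² × 4050 m = 9.456×10^7 Pa = 945.6 bar
diorite: 2750 kg/m³ × 9.81 m/s² × 18260 m = 4.926×10^8 Pa = 4926 bar
peridotite: 3210 kg/m³ × 9.81 m/s² × 44585 m = 1.404×10^9 Pa = 14040 bar
upper-mantle rock: 3310 kg/m³ × 9.81 m/s² × 5640 m = 1.831×10^8 Pa = 1831 bar
Total = 88.47 + 945.6 + 4926 + 14040 + 1831 = 21831 bar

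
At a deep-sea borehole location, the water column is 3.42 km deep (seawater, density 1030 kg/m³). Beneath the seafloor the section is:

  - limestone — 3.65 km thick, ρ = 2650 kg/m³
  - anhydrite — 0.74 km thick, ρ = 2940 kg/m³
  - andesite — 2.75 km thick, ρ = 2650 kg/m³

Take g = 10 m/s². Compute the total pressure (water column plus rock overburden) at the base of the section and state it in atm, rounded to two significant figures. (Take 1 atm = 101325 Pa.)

seawater: 1030 kg/m³ × 10 m/s² × 3420 m = 3.523×10^7 Pa = 347.7 atm
limestone: 2650 kg/m³ × 10 m/s² × 3650 m = 9.672×10^7 Pa = 954.6 atm
anhydrite: 2940 kg/m³ × 10 m/s² × 740 m = 2.176×10^7 Pa = 214.7 atm
andesite: 2650 kg/m³ × 10 m/s² × 2750 m = 7.287×10^7 Pa = 719.2 atm
Total = 347.7 + 954.6 + 214.7 + 719.2 = 2236.2 atm

2200 atm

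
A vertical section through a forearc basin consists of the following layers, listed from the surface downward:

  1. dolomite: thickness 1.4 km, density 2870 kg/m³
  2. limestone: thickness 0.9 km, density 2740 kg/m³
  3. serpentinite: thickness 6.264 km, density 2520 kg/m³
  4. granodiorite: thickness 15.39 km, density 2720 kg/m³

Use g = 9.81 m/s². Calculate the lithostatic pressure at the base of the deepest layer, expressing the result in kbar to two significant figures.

6.3 kbar

dolomite: 2870 kg/m³ × 9.81 m/s² × 1400 m = 3.942×10^7 Pa = 0.3942 kbar
limestone: 2740 kg/m³ × 9.81 m/s² × 900 m = 2.419×10^7 Pa = 0.2419 kbar
serpentinite: 2520 kg/m³ × 9.81 m/s² × 6264 m = 1.549×10^8 Pa = 1.549 kbar
granodiorite: 2720 kg/m³ × 9.81 m/s² × 15390 m = 4.107×10^8 Pa = 4.107 kbar
Total = 0.3942 + 0.2419 + 1.549 + 4.107 = 6.2912 kbar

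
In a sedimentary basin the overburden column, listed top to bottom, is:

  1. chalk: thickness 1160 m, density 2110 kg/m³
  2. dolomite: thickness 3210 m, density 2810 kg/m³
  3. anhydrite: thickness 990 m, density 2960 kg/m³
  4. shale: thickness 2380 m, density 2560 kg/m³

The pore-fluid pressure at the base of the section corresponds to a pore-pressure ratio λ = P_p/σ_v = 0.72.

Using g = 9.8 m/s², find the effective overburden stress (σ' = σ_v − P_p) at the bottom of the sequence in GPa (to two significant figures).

Overburden (lithostatic) stress σ_v:
chalk: 2110 kg/m³ × 9.8 m/s² × 1160 m = 2.399×10^7 Pa = 23.99 MPa
dolomite: 2810 kg/m³ × 9.8 m/s² × 3210 m = 8.840×10^7 Pa = 88.40 MPa
anhydrite: 2960 kg/m³ × 9.8 m/s² × 990 m = 2.872×10^7 Pa = 28.72 MPa
shale: 2560 kg/m³ × 9.8 m/s² × 2380 m = 5.971×10^7 Pa = 59.71 MPa
Total = 23.99 + 88.40 + 28.72 + 59.71 = 200.81 MPa
Pore pressure P_p = λ·σ_v = 0.72 × 200.8 MPa = 144.6 MPa
Effective stress σ' = σ_v − P_p = 200.8 − 144.6 = 56.227 MPa = 0.056227 GPa

0.056 GPa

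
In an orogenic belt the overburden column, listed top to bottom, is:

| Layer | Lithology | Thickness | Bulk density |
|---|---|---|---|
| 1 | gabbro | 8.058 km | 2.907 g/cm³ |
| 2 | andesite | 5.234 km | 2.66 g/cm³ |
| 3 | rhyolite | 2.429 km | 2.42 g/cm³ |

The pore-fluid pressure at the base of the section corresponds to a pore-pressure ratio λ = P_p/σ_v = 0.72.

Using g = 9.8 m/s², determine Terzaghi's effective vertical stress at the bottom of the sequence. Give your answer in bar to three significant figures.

Overburden (lithostatic) stress σ_v:
gabbro: 2907 kg/m³ × 9.8 m/s² × 8058 m = 2.296×10^8 Pa = 229.6 MPa
andesite: 2660 kg/m³ × 9.8 m/s² × 5234 m = 1.364×10^8 Pa = 136.4 MPa
rhyolite: 2420 kg/m³ × 9.8 m/s² × 2429 m = 5.761×10^7 Pa = 57.61 MPa
Total = 229.6 + 136.4 + 57.61 = 423.61 MPa
Pore pressure P_p = λ·σ_v = 0.72 × 423.6 MPa = 305.0 MPa
Effective stress σ' = σ_v − P_p = 423.6 − 305.0 = 118.61 MPa = 1186.1 bar

1190 bar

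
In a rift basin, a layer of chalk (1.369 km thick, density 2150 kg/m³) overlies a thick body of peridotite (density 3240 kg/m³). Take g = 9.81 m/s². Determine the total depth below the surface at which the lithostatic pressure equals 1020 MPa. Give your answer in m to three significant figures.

Pressure at base of upper layers: 2150×9.81×1369 = 2.887×10^7 Pa = 28.87 MPa
Remaining pressure to be supplied by peridotite: 1.020×10^9 − 2.887×10^7 = 9.911×10^8 Pa
Additional depth in peridotite = 9.911×10^8 Pa / (3240 kg/m³ × 9.81 m/s²) = 31183 m
Total depth = 1369 m + 31183 m = 32552 m

32600 m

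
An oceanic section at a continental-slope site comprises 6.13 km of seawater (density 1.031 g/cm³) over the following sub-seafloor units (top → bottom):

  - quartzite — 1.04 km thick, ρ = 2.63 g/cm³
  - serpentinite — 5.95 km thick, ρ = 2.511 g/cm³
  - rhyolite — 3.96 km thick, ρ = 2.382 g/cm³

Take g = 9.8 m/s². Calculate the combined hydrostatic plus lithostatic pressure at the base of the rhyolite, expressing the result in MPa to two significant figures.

330 MPa

seawater: 1031 kg/m³ × 9.8 m/s² × 6130 m = 6.194×10^7 Pa = 61.94 MPa
quartzite: 2630 kg/m³ × 9.8 m/s² × 1040 m = 2.680×10^7 Pa = 26.80 MPa
serpentinite: 2511 kg/m³ × 9.8 m/s² × 5950 m = 1.464×10^8 Pa = 146.4 MPa
rhyolite: 2382 kg/m³ × 9.8 m/s² × 3960 m = 9.244×10^7 Pa = 92.44 MPa
Total = 61.94 + 26.80 + 146.4 + 92.44 = 327.60 MPa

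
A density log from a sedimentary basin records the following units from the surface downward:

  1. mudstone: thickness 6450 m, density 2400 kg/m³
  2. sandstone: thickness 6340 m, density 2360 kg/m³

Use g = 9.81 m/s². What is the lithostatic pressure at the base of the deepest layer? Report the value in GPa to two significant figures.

0.30 GPa

mudstone: 2400 kg/m³ × 9.81 m/s² × 6450 m = 1.519×10^8 Pa = 0.1519 GPa
sandstone: 2360 kg/m³ × 9.81 m/s² × 6340 m = 1.468×10^8 Pa = 0.1468 GPa
Total = 0.1519 + 0.1468 = 0.29864 GPa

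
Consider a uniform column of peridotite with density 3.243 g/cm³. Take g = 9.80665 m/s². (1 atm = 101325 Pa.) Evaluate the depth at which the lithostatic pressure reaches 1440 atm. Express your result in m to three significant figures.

h = P/(ρg) = 1440 atm / (3243 kg/m³ × 9.80665 m/s²) = 1.459×10^8 Pa / 31803 Pa/m = 4587.9 m

4590 m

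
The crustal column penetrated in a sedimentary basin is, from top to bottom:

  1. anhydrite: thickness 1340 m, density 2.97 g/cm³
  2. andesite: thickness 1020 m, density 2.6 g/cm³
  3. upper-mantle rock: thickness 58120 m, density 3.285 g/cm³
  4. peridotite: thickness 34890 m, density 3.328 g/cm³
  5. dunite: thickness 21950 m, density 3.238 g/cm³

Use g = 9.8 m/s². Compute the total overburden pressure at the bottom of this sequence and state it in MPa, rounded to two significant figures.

3800 MPa

anhydrite: 2970 kg/m³ × 9.8 m/s² × 1340 m = 3.900×10^7 Pa = 39.00 MPa
andesite: 2600 kg/m³ × 9.8 m/s² × 1020 m = 2.599×10^7 Pa = 25.99 MPa
upper-mantle rock: 3285 kg/m³ × 9.8 m/s² × 58120 m = 1.871×10^9 Pa = 1871 MPa
peridotite: 3328 kg/m³ × 9.8 m/s² × 34890 m = 1.138×10^9 Pa = 1138 MPa
dunite: 3238 kg/m³ × 9.8 m/s² × 21950 m = 6.965×10^8 Pa = 696.5 MPa
Total = 39.00 + 25.99 + 1871 + 1138 + 696.5 = 3770.5 MPa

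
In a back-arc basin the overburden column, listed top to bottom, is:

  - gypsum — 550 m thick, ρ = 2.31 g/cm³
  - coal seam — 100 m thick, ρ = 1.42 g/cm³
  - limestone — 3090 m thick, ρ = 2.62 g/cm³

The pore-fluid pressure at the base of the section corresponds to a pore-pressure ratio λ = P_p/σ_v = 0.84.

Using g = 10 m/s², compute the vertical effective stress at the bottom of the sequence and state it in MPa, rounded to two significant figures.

15 MPa

Overburden (lithostatic) stress σ_v:
gypsum: 2310 kg/m³ × 10 m/s² × 550 m = 1.270×10^7 Pa = 12.71 MPa
coal seam: 1420 kg/m³ × 10 m/s² × 100 m = 1.420×10^6 Pa = 1.420 MPa
limestone: 2620 kg/m³ × 10 m/s² × 3090 m = 8.096×10^7 Pa = 80.96 MPa
Total = 12.71 + 1.420 + 80.96 = 95.083 MPa
Pore pressure P_p = λ·σ_v = 0.84 × 95.08 MPa = 79.87 MPa
Effective stress σ' = σ_v − P_p = 95.08 − 79.87 = 15.213 MPa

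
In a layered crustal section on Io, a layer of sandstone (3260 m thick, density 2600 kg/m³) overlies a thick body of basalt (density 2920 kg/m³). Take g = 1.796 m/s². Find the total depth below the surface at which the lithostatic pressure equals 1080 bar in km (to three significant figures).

21.0 km

Pressure at base of upper layers: 2600×1.796×3260 = 1.522×10^7 Pa = 152.2 bar
Remaining pressure to be supplied by basalt: 1.080×10^8 − 1.522×10^7 = 9.278×10^7 Pa
Additional depth in basalt = 9.278×10^7 Pa / (2920 kg/m³ × 1.796 m/s²) = 17691 m
Total depth = 3260 m + 17691 m = 20951 m
= 20.951 km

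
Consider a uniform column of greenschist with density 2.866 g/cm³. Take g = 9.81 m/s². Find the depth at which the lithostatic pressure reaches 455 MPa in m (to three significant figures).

h = P/(ρg) = 455 MPa / (2866 kg/m³ × 9.81 m/s²) = 4.550×10^8 Pa / 28115 Pa/m = 16183 m

16200 m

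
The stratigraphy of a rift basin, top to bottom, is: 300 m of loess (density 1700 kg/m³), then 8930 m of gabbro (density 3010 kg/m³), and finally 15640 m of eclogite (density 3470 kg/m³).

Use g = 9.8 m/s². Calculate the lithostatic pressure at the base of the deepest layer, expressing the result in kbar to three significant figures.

8.00 kbar

loess: 1700 kg/m³ × 9.8 m/s² × 300 m = 4.998×10^6 Pa = 0.04998 kbar
gabbro: 3010 kg/m³ × 9.8 m/s² × 8930 m = 2.634×10^8 Pa = 2.634 kbar
eclogite: 3470 kg/m³ × 9.8 m/s² × 15640 m = 5.319×10^8 Pa = 5.319 kbar
Total = 0.04998 + 2.634 + 5.319 = 8.0027 kbar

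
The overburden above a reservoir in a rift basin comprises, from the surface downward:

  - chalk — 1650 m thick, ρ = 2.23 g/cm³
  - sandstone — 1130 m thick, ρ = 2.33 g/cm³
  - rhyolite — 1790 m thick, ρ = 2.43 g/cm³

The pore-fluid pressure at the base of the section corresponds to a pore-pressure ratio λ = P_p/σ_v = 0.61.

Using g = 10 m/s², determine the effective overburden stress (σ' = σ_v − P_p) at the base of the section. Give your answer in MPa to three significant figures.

Overburden (lithostatic) stress σ_v:
chalk: 2230 kg/m³ × 10 m/s² × 1650 m = 3.679×10^7 Pa = 36.80 MPa
sandstone: 2330 kg/m³ × 10 m/s² × 1130 m = 2.633×10^7 Pa = 26.33 MPa
rhyolite: 2430 kg/m³ × 10 m/s² × 1790 m = 4.350×10^7 Pa = 43.50 MPa
Total = 36.80 + 26.33 + 43.50 = 106.62 MPa
Pore pressure P_p = λ·σ_v = 0.61 × 106.6 MPa = 65.04 MPa
Effective stress σ' = σ_v − P_p = 106.6 − 65.04 = 41.582 MPa

41.6 MPa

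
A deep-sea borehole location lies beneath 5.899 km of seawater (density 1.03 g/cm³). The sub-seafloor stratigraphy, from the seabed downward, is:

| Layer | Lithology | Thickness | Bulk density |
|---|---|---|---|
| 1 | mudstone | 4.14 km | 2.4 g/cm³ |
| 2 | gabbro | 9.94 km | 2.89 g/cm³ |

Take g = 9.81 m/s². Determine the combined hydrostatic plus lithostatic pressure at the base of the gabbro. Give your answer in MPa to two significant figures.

440 MPa

seawater: 1030 kg/m³ × 9.81 m/s² × 5899 m = 5.961×10^7 Pa = 59.61 MPa
mudstone: 2400 kg/m³ × 9.81 m/s² × 4140 m = 9.747×10^7 Pa = 97.47 MPa
gabbro: 2890 kg/m³ × 9.81 m/s² × 9940 m = 2.818×10^8 Pa = 281.8 MPa
Total = 59.61 + 97.47 + 281.8 = 438.89 MPa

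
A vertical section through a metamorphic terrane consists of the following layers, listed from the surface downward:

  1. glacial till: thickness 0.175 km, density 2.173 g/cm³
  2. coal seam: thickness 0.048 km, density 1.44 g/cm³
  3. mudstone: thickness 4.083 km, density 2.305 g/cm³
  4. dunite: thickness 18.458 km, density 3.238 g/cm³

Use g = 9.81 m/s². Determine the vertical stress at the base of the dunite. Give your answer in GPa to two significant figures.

glacial till: 2173 kg/m³ × 9.81 m/s² × 175 m = 3.730×10^6 Pa = 3.730×10^-3 GPa
coal seam: 1440 kg/m³ × 9.81 m/s² × 48 m = 6.781×10^5 Pa = 6.781×10^-4 GPa
mudstone: 2305 kg/m³ × 9.81 m/s² × 4083 m = 9.233×10^7 Pa = 0.09233 GPa
dunite: 3238 kg/m³ × 9.81 m/s² × 18458 m = 5.863×10^8 Pa = 0.5863 GPa
Total = 3.730×10^-3 + 6.781×10^-4 + 0.09233 + 0.5863 = 0.68305 GPa

0.68 GPa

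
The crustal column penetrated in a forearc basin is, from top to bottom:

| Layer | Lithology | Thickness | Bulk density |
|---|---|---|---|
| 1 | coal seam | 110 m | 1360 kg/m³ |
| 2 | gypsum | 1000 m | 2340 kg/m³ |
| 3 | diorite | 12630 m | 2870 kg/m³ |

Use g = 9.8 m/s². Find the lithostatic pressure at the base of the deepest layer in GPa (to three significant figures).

0.380 GPa

coal seam: 1360 kg/m³ × 9.8 m/s² × 110 m = 1.466×10^6 Pa = 1.466×10^-3 GPa
gypsum: 2340 kg/m³ × 9.8 m/s² × 1000 m = 2.293×10^7 Pa = 0.02293 GPa
diorite: 2870 kg/m³ × 9.8 m/s² × 12630 m = 3.552×10^8 Pa = 0.3552 GPa
Total = 1.466×10^-3 + 0.02293 + 0.3552 = 0.37963 GPa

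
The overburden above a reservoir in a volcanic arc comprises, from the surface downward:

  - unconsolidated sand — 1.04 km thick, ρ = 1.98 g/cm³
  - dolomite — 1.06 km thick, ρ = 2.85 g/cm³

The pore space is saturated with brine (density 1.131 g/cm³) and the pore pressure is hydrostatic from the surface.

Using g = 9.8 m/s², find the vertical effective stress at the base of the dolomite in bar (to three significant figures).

265 bar

Overburden (lithostatic) stress σ_v:
unconsolidated sand: 1980 kg/m³ × 9.8 m/s² × 1040 m = 2.018×10^7 Pa = 20.18 MPa
dolomite: 2850 kg/m³ × 9.8 m/s² × 1060 m = 2.961×10^7 Pa = 29.61 MPa
Total = 20.18 + 29.61 = 49.786 MPa
Pore pressure P_p = 1131 kg/m³ × 9.8 m/s² × 2100 m = 2.328×10^7 Pa = 23.28 MPa
Effective stress σ' = σ_v − P_p = 49.79 − 23.28 = 26.510 MPa = 265.10 bar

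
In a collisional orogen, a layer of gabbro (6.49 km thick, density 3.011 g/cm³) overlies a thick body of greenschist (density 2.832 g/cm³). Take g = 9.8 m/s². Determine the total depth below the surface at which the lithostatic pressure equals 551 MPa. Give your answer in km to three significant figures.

19.4 km

Pressure at base of upper layers: 3011×9.8×6490 = 1.915×10^8 Pa = 191.5 MPa
Remaining pressure to be supplied by greenschist: 5.510×10^8 − 1.915×10^8 = 3.595×10^8 Pa
Additional depth in greenschist = 3.595×10^8 Pa / (2832 kg/m³ × 9.8 m/s²) = 12953 m
Total depth = 6490 m + 12953 m = 19443 m
= 19.443 km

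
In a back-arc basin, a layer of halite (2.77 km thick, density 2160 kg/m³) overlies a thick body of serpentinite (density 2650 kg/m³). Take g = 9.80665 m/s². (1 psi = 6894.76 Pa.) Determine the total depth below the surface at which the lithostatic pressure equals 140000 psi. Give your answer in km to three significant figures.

Pressure at base of upper layers: 2160×9.80665×2770 = 5.868×10^7 Pa = 8510 psi
Remaining pressure to be supplied by serpentinite: 9.653×10^8 − 5.868×10^7 = 9.066×10^8 Pa
Additional depth in serpentinite = 9.066×10^8 Pa / (2650 kg/m³ × 9.80665 m/s²) = 34885 m
Total depth = 2770 m + 34885 m = 37655 m
= 37.655 km

37.7 km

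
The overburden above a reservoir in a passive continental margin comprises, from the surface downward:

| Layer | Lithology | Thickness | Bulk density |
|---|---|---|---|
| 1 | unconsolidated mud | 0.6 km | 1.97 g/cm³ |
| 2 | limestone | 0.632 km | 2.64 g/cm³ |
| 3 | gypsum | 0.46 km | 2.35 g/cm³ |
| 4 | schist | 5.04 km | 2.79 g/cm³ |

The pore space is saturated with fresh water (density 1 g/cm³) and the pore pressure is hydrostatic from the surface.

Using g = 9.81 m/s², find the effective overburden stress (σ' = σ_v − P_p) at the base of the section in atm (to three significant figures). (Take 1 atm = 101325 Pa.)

Overburden (lithostatic) stress σ_v:
unconsolidated mud: 1970 kg/m³ × 9.81 m/s² × 600 m = 1.160×10^7 Pa = 11.60 MPa
limestone: 2640 kg/m³ × 9.81 m/s² × 632 m = 1.637×10^7 Pa = 16.37 MPa
gypsum: 2350 kg/m³ × 9.81 m/s² × 460 m = 1.060×10^7 Pa = 10.60 MPa
schist: 2790 kg/m³ × 9.81 m/s² × 5040 m = 1.379×10^8 Pa = 137.9 MPa
Total = 11.60 + 16.37 + 10.60 + 137.9 = 176.51 MPa
Pore pressure P_p = 1000 kg/m³ × 9.81 m/s² × 6732 m = 6.604×10^7 Pa = 66.04 MPa
Effective stress σ' = σ_v − P_p = 176.5 − 66.04 = 110.47 MPa = 1090.3 atm

1090 atm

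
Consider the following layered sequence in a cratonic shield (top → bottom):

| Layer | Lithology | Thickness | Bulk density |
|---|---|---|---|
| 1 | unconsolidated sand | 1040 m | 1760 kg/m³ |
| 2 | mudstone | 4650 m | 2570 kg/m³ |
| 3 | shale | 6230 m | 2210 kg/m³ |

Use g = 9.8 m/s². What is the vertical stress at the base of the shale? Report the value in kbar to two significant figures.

2.7 kbar

unconsolidated sand: 1760 kg/m³ × 9.8 m/s² × 1040 m = 1.794×10^7 Pa = 0.1794 kbar
mudstone: 2570 kg/m³ × 9.8 m/s² × 4650 m = 1.171×10^8 Pa = 1.171 kbar
shale: 2210 kg/m³ × 9.8 m/s² × 6230 m = 1.349×10^8 Pa = 1.349 kbar
Total = 0.1794 + 1.171 + 1.349 = 2.6998 kbar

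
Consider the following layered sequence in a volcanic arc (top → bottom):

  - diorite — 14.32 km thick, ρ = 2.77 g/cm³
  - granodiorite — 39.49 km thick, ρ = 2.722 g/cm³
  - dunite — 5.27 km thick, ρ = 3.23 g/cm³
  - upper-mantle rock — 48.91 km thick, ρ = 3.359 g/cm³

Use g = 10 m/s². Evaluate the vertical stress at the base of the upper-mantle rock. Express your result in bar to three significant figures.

diorite: 2770 kg/m³ × 10 m/s² × 14320 m = 3.967×10^8 Pa = 3967 bar
granodiorite: 2722 kg/m³ × 10 m/s² × 39490 m = 1.075×10^9 Pa = 10749 bar
dunite: 3230 kg/m³ × 10 m/s² × 5270 m = 1.702×10^8 Pa = 1702 bar
upper-mantle rock: 3359 kg/m³ × 10 m/s² × 48910 m = 1.643×10^9 Pa = 16429 bar
Total = 3967 + 10749 + 1702 + 16429 = 32847 bar

32800 bar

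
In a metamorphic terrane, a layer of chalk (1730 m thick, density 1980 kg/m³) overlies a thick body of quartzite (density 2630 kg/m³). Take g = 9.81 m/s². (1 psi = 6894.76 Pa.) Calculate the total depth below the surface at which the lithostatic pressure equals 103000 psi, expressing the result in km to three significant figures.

Pressure at base of upper layers: 1980×9.81×1730 = 3.360×10^7 Pa = 4874 psi
Remaining pressure to be supplied by quartzite: 7.102×10^8 − 3.360×10^7 = 6.766×10^8 Pa
Additional depth in quartzite = 6.766×10^8 Pa / (2630 kg/m³ × 9.81 m/s²) = 26223 m
Total depth = 1730 m + 26223 m = 27953 m
= 27.953 km

28.0 km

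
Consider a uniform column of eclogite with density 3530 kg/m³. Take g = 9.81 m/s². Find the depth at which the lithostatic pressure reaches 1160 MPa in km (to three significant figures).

33.5 km

h = P/(ρg) = 1160 MPa / (3530 kg/m³ × 9.81 m/s²) = 1.160×10^9 Pa / 34629 Pa/m = 33498 m
= 33.498 km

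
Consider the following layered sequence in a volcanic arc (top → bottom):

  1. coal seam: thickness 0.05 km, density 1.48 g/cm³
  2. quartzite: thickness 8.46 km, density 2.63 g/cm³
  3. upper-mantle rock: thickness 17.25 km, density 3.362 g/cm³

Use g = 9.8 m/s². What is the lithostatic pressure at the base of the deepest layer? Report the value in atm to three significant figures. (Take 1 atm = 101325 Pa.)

7770 atm

coal seam: 1480 kg/m³ × 9.8 m/s² × 50 m = 7.252×10^5 Pa = 7.157 atm
quartzite: 2630 kg/m³ × 9.8 m/s² × 8460 m = 2.180×10^8 Pa = 2152 atm
upper-mantle rock: 3362 kg/m³ × 9.8 m/s² × 17250 m = 5.683×10^8 Pa = 5609 atm
Total = 7.157 + 2152 + 5609 = 7768.3 atm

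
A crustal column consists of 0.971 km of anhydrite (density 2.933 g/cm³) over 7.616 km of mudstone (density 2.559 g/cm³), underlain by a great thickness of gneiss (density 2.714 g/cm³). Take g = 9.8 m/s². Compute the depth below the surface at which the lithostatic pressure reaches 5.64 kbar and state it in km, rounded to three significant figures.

21.6 km

Pressure at base of upper layers: 2933×9.8×971 + 2559×9.8×7616 = 2.189×10^8 Pa = 2.189 kbar
Remaining pressure to be supplied by gneiss: 5.640×10^8 − 2.189×10^8 = 3.451×10^8 Pa
Additional depth in gneiss = 3.451×10^8 Pa / (2714 kg/m³ × 9.8 m/s²) = 12975 m
Total depth = 8587 m + 12975 m = 21562 m
= 21.562 km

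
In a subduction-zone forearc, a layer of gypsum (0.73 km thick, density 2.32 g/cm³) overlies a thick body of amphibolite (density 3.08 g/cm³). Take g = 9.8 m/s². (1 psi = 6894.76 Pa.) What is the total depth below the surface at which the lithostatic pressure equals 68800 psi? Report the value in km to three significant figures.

15.9 km

Pressure at base of upper layers: 2320×9.8×730 = 1.660×10^7 Pa = 2407 psi
Remaining pressure to be supplied by amphibolite: 4.744×10^8 − 1.660×10^7 = 4.578×10^8 Pa
Additional depth in amphibolite = 4.578×10^8 Pa / (3080 kg/m³ × 9.8 m/s²) = 15166 m
Total depth = 730 m + 15166 m = 15896 m
= 15.896 km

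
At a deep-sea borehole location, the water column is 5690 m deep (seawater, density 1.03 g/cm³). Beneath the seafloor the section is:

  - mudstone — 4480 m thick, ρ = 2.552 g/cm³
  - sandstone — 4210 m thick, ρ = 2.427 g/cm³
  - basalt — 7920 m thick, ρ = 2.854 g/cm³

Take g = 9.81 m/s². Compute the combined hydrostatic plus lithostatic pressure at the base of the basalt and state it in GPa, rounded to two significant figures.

seawater: 1030 kg/m³ × 9.81 m/s² × 5690 m = 5.749×10^7 Pa = 0.05749 GPa
mudstone: 2552 kg/m³ × 9.81 m/s² × 4480 m = 1.122×10^8 Pa = 0.1122 GPa
sandstone: 2427 kg/m³ × 9.81 m/s² × 4210 m = 1.002×10^8 Pa = 0.1002 GPa
basalt: 2854 kg/m³ × 9.81 m/s² × 7920 m = 2.217×10^8 Pa = 0.2217 GPa
Total = 0.05749 + 0.1122 + 0.1002 + 0.2217 = 0.49163 GPa

0.49 GPa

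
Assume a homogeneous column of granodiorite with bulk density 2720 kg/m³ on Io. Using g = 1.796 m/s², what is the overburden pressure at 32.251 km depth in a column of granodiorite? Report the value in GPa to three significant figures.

granodiorite: 2720 kg/m³ × 1.796 m/s² × 32251 m = 1.576×10^8 Pa = 0.1576 GPa

0.158 GPa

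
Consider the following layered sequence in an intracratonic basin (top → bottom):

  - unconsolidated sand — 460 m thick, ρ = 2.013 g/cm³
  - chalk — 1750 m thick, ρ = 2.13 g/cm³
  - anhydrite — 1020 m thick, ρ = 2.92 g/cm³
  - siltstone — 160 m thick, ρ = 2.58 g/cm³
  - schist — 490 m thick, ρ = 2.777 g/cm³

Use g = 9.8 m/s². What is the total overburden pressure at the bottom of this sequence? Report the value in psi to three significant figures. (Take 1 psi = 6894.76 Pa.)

13400 psi

unconsolidated sand: 2013 kg/m³ × 9.8 m/s² × 460 m = 9.075×10^6 Pa = 1316 psi
chalk: 2130 kg/m³ × 9.8 m/s² × 1750 m = 3.653×10^7 Pa = 5298 psi
anhydrite: 2920 kg/m³ × 9.8 m/s² × 1020 m = 2.919×10^7 Pa = 4233 psi
siltstone: 2580 kg/m³ × 9.8 m/s² × 160 m = 4.045×10^6 Pa = 586.7 psi
schist: 2777 kg/m³ × 9.8 m/s² × 490 m = 1.334×10^7 Pa = 1934 psi
Total = 1316 + 5298 + 4233 + 586.7 + 1934 = 13369 psi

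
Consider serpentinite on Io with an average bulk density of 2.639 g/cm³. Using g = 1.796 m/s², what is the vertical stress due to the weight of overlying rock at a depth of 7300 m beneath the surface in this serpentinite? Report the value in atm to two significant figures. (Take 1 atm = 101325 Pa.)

serpentinite: 2639 kg/m³ × 1.796 m/s² × 7300 m = 3.460×10^7 Pa = 341.5 atm

340 atm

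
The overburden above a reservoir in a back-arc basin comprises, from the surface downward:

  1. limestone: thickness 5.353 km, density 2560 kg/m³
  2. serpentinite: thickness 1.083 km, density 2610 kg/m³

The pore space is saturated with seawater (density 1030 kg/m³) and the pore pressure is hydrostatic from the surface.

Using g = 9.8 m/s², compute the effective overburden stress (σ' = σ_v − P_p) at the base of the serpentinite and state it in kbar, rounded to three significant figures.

0.970 kbar

Overburden (lithostatic) stress σ_v:
limestone: 2560 kg/m³ × 9.8 m/s² × 5353 m = 1.343×10^8 Pa = 134.3 MPa
serpentinite: 2610 kg/m³ × 9.8 m/s² × 1083 m = 2.770×10^7 Pa = 27.70 MPa
Total = 134.3 + 27.70 = 162.00 MPa
Pore pressure P_p = 1030 kg/m³ × 9.8 m/s² × 6436 m = 6.496×10^7 Pa = 64.96 MPa
Effective stress σ' = σ_v − P_p = 162.0 − 64.96 = 97.032 MPa = 0.97032 kbar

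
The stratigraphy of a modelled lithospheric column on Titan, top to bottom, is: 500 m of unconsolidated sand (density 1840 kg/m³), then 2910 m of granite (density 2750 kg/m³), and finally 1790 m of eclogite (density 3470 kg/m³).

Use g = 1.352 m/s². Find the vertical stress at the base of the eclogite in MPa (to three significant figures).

unconsolidated sand: 1840 kg/m³ × 1.352 m/s² × 500 m = 1.244×10^6 Pa = 1.244 MPa
granite: 2750 kg/m³ × 1.352 m/s² × 2910 m = 1.082×10^7 Pa = 10.82 MPa
eclogite: 3470 kg/m³ × 1.352 m/s² × 1790 m = 8.398×10^6 Pa = 8.398 MPa
Total = 1.244 + 10.82 + 8.398 = 20.461 MPa

20.5 MPa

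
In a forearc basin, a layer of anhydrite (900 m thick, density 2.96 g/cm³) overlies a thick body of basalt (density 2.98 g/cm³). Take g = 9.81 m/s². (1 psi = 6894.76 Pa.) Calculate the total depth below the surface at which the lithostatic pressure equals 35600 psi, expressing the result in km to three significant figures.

Pressure at base of upper layers: 2960×9.81×900 = 2.613×10^7 Pa = 3790 psi
Remaining pressure to be supplied by basalt: 2.455×10^8 − 2.613×10^7 = 2.193×10^8 Pa
Additional depth in basalt = 2.193×10^8 Pa / (2980 kg/m³ × 9.81 m/s²) = 7502.3 m
Total depth = 900 m + 7502.3 m = 8402.3 m
= 8.4023 km

8.40 km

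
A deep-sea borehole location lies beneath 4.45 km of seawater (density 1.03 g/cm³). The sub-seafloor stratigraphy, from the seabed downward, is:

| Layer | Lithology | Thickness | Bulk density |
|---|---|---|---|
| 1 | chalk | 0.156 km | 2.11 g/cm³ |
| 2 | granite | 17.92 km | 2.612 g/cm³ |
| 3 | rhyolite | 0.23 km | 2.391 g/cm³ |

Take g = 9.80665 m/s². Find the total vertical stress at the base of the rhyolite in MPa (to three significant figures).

seawater: 1030 kg/m³ × 9.80665 m/s² × 4450 m = 4.495×10^7 Pa = 44.95 MPa
chalk: 2110 kg/m³ × 9.80665 m/s² × 156 m = 3.228×10^6 Pa = 3.228 MPa
granite: 2612 kg/m³ × 9.80665 m/s² × 17920 m = 4.590×10^8 Pa = 459.0 MPa
rhyolite: 2391 kg/m³ × 9.80665 m/s² × 230 m = 5.393×10^6 Pa = 5.393 MPa
Total = 44.95 + 3.228 + 459.0 + 5.393 = 512.59 MPa

513 MPa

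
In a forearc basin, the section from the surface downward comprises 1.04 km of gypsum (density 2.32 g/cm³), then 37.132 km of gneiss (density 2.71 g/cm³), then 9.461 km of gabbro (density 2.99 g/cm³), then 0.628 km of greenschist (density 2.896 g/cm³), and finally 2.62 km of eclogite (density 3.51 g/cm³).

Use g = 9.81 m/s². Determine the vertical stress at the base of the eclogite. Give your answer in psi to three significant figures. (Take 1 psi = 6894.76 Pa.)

203000 psi

gypsum: 2320 kg/m³ × 9.81 m/s² × 1040 m = 2.367×10^7 Pa = 3433 psi
gneiss: 2710 kg/m³ × 9.81 m/s² × 37132 m = 9.872×10^8 Pa = 1.432×10^5 psi
gabbro: 2990 kg/m³ × 9.81 m/s² × 9461 m = 2.775×10^8 Pa = 40249 psi
greenschist: 2896 kg/m³ × 9.81 m/s² × 628 m = 1.784×10^7 Pa = 2588 psi
eclogite: 3510 kg/m³ × 9.81 m/s² × 2620 m = 9.021×10^7 Pa = 13085 psi
Total = 3433 + 1.432×10^5 + 40249 + 2588 + 13085 = 2.0253×10^5 psi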